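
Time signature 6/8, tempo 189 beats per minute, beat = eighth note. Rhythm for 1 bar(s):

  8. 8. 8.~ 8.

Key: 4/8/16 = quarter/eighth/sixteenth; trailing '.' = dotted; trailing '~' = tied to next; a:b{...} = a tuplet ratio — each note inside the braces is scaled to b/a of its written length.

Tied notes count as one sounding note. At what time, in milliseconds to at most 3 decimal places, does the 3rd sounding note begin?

note 3 onset = 3b = 952.381ms

1. 0.0ms @ 0 + 476.19ms (3/2)
2. 476.19ms @ 3/2 + 476.19ms (3/2)
3. 952.381ms @ 3 + 952.381ms (3)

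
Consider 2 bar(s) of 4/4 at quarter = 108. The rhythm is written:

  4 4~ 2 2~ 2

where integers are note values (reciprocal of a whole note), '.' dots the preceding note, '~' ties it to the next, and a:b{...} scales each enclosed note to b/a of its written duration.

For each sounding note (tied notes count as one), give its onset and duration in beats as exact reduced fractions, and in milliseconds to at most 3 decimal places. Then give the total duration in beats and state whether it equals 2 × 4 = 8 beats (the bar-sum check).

1) 0.0ms=0b +555.556ms=1b
2) 555.556ms=1b +1666.667ms=3b
3) 2222.222ms=4b +2222.222ms=4b
Σ=8b of 8 (108bpm 4/4) — PASS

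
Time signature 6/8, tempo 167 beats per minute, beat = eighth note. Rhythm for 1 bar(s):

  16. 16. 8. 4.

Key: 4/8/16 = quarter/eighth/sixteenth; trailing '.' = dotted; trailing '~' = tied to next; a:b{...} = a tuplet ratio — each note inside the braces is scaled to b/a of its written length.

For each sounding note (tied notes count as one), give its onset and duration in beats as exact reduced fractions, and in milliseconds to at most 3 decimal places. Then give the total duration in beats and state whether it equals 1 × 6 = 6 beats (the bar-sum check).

1) 0.0ms=0b +269.461ms=3/4b
2) 269.461ms=3/4b +269.461ms=3/4b
3) 538.922ms=3/2b +538.922ms=3/2b
4) 1077.844ms=3b +1077.844ms=3b
Σ=6b of 6 (167bpm 6/8) — PASS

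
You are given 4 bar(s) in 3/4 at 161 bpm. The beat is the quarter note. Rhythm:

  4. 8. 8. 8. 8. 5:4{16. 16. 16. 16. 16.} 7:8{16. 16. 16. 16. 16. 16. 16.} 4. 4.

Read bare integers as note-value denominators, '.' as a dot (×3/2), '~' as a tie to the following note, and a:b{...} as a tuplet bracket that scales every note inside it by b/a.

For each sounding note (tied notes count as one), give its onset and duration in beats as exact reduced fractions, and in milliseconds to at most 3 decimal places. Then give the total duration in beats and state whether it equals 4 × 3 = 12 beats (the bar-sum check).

1) 0.0ms=0b +559.006ms=3/2b
2) 559.006ms=3/2b +279.503ms=3/4b
3) 838.509ms=9/4b +279.503ms=3/4b
4) 1118.012ms=3b +279.503ms=3/4b
5) 1397.516ms=15/4b +279.503ms=3/4b
6) 1677.019ms=9/2b +111.801ms=3/10b
7) 1788.82ms=24/5b +111.801ms=3/10b
8) 1900.621ms=51/10b +111.801ms=3/10b
9) 2012.422ms=27/5b +111.801ms=3/10b
10) 2124.224ms=57/10b +111.801ms=3/10b
11) 2236.025ms=6b +159.716ms=3/7b
12) 2395.741ms=45/7b +159.716ms=3/7b
13) 2555.457ms=48/7b +159.716ms=3/7b
14) 2715.173ms=51/7b +159.716ms=3/7b
15) 2874.889ms=54/7b +159.716ms=3/7b
16) 3034.605ms=57/7b +159.716ms=3/7b
17) 3194.321ms=60/7b +159.716ms=3/7b
18) 3354.037ms=9b +559.006ms=3/2b
19) 3913.043ms=21/2b +559.006ms=3/2b
Σ=12b of 12 (161bpm 3/4) — PASS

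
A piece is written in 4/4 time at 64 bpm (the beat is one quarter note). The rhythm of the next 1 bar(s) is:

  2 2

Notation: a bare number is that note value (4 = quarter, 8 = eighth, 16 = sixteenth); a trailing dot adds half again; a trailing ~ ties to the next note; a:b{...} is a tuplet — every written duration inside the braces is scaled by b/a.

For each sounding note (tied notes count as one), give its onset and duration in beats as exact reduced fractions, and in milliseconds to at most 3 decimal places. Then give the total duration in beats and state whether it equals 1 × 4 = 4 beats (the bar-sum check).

1) 0.0ms=0b +1875.0ms=2b
2) 1875.0ms=2b +1875.0ms=2b
Σ=4b of 4 (64bpm 4/4) — PASS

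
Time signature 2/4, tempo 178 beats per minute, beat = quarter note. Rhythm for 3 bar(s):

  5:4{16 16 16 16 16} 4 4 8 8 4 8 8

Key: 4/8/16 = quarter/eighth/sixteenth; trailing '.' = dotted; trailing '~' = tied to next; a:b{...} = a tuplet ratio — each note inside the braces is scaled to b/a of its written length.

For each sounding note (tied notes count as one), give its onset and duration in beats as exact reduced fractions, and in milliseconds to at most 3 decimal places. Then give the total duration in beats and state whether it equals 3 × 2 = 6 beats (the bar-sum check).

1) 0.0ms=0b +67.416ms=1/5b
2) 67.416ms=1/5b +67.416ms=1/5b
3) 134.831ms=2/5b +67.416ms=1/5b
4) 202.247ms=3/5b +67.416ms=1/5b
5) 269.663ms=4/5b +67.416ms=1/5b
6) 337.079ms=1b +337.079ms=1b
7) 674.157ms=2b +337.079ms=1b
8) 1011.236ms=3b +168.539ms=1/2b
9) 1179.775ms=7/2b +168.539ms=1/2b
10) 1348.315ms=4b +337.079ms=1b
11) 1685.393ms=5b +168.539ms=1/2b
12) 1853.933ms=11/2b +168.539ms=1/2b
Σ=6b of 6 (178bpm 2/4) — PASS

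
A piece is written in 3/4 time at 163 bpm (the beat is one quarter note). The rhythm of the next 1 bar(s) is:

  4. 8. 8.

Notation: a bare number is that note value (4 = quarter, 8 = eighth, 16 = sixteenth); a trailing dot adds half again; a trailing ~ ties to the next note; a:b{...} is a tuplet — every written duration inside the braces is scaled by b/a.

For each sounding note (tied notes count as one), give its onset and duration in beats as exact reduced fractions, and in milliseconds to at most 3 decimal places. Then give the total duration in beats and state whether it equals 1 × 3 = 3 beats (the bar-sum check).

1) 0.0ms=0b +552.147ms=3/2b
2) 552.147ms=3/2b +276.074ms=3/4b
3) 828.221ms=9/4b +276.074ms=3/4b
Σ=3b of 3 (163bpm 3/4) — PASS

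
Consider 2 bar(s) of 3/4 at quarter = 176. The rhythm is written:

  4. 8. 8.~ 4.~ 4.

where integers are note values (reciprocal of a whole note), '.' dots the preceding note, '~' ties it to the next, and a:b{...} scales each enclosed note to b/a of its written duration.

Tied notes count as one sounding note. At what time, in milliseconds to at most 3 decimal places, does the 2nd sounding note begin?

1. 0.0ms @ 0 + 511.364ms (3/2)
2. 511.364ms @ 3/2 + 255.682ms (3/4)
3. 767.045ms @ 9/4 + 1278.409ms (15/4)

note 2 onset = 3/2b = 511.364ms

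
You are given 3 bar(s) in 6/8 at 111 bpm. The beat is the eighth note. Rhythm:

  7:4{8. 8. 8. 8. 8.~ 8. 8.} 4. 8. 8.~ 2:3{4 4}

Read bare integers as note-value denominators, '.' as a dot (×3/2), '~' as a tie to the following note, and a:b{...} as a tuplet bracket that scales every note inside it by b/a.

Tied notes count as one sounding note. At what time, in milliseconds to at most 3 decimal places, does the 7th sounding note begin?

1. 0.0ms @ 0 + 463.32ms (6/7)
2. 463.32ms @ 6/7 + 463.32ms (6/7)
3. 926.641ms @ 12/7 + 463.32ms (6/7)
4. 1389.961ms @ 18/7 + 463.32ms (6/7)
5. 1853.282ms @ 24/7 + 926.641ms (12/7)
6. 2779.923ms @ 36/7 + 463.32ms (6/7)
7. 3243.243ms @ 6 + 1621.622ms (3)
8. 4864.865ms @ 9 + 810.811ms (3/2)
9. 5675.676ms @ 21/2 + 2432.432ms (9/2)
10. 8108.108ms @ 15 + 1621.622ms (3)

note 7 onset = 6b = 3243.243ms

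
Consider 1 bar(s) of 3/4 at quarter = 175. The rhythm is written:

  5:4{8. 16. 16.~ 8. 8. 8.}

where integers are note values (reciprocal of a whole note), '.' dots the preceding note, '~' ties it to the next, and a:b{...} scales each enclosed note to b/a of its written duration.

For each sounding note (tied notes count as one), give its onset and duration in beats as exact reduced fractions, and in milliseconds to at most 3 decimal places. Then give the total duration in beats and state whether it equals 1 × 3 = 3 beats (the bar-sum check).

1) 0.0ms=0b +205.714ms=3/5b
2) 205.714ms=3/5b +102.857ms=3/10b
3) 308.571ms=9/10b +308.571ms=9/10b
4) 617.143ms=9/5b +205.714ms=3/5b
5) 822.857ms=12/5b +205.714ms=3/5b
Σ=3b of 3 (175bpm 3/4) — PASS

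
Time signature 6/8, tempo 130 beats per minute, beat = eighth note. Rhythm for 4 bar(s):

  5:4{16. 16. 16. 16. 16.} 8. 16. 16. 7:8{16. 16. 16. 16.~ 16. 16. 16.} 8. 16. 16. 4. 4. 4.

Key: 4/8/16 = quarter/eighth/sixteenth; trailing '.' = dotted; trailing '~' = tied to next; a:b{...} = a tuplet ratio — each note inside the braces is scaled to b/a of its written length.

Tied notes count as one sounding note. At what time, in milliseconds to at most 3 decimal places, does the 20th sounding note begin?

note 20 onset = 21b = 9692.308ms

1. 0.0ms @ 0 + 276.923ms (3/5)
2. 276.923ms @ 3/5 + 276.923ms (3/5)
3. 553.846ms @ 6/5 + 276.923ms (3/5)
4. 830.769ms @ 9/5 + 276.923ms (3/5)
5. 1107.692ms @ 12/5 + 276.923ms (3/5)
6. 1384.615ms @ 3 + 692.308ms (3/2)
7. 2076.923ms @ 9/2 + 346.154ms (3/4)
8. 2423.077ms @ 21/4 + 346.154ms (3/4)
9. 2769.231ms @ 6 + 395.604ms (6/7)
10. 3164.835ms @ 48/7 + 395.604ms (6/7)
11. 3560.44ms @ 54/7 + 395.604ms (6/7)
12. 3956.044ms @ 60/7 + 791.209ms (12/7)
13. 4747.253ms @ 72/7 + 395.604ms (6/7)
14. 5142.857ms @ 78/7 + 395.604ms (6/7)
15. 5538.462ms @ 12 + 692.308ms (3/2)
16. 6230.769ms @ 27/2 + 346.154ms (3/4)
17. 6576.923ms @ 57/4 + 346.154ms (3/4)
18. 6923.077ms @ 15 + 1384.615ms (3)
19. 8307.692ms @ 18 + 1384.615ms (3)
20. 9692.308ms @ 21 + 1384.615ms (3)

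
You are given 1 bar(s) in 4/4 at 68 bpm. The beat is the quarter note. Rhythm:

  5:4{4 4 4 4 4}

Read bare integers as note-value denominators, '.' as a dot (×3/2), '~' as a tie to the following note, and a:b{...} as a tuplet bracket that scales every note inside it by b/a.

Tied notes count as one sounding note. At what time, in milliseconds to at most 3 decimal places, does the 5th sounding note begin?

note 5 onset = 16/5b = 2823.529ms

1. 0.0ms @ 0 + 705.882ms (4/5)
2. 705.882ms @ 4/5 + 705.882ms (4/5)
3. 1411.765ms @ 8/5 + 705.882ms (4/5)
4. 2117.647ms @ 12/5 + 705.882ms (4/5)
5. 2823.529ms @ 16/5 + 705.882ms (4/5)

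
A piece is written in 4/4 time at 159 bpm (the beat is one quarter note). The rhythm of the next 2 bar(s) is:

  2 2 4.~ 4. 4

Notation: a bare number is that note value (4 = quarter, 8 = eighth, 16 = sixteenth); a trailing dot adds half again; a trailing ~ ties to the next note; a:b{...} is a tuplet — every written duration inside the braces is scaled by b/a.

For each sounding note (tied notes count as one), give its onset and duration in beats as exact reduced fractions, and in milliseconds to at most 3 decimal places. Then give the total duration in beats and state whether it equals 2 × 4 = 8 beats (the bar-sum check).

1) 0.0ms=0b +754.717ms=2b
2) 754.717ms=2b +754.717ms=2b
3) 1509.434ms=4b +1132.075ms=3b
4) 2641.509ms=7b +377.358ms=1b
Σ=8b of 8 (159bpm 4/4) — PASS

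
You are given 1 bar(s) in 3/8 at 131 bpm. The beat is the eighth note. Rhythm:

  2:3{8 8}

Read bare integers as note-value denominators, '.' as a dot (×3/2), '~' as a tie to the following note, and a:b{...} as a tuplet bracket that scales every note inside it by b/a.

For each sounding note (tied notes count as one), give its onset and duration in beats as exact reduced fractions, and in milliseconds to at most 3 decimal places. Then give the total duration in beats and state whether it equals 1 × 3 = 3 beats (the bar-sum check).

1) 0.0ms=0b +687.023ms=3/2b
2) 687.023ms=3/2b +687.023ms=3/2b
Σ=3b of 3 (131bpm 3/8) — PASS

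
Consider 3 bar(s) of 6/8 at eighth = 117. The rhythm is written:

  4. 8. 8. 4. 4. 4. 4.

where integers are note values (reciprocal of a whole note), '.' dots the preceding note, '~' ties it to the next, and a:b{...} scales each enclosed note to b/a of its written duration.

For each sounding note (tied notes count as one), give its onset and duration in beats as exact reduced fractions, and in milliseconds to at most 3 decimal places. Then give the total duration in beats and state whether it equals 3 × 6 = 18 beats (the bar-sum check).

1) 0.0ms=0b +1538.462ms=3b
2) 1538.462ms=3b +769.231ms=3/2b
3) 2307.692ms=9/2b +769.231ms=3/2b
4) 3076.923ms=6b +1538.462ms=3b
5) 4615.385ms=9b +1538.462ms=3b
6) 6153.846ms=12b +1538.462ms=3b
7) 7692.308ms=15b +1538.462ms=3b
Σ=18b of 18 (117bpm 6/8) — PASS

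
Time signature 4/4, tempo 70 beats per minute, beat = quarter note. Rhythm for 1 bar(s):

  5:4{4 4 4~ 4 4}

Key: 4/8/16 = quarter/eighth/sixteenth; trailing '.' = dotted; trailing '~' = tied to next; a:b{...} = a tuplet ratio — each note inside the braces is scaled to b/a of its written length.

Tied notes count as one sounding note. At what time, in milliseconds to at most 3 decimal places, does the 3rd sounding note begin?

note 3 onset = 8/5b = 1371.429ms

1. 0.0ms @ 0 + 685.714ms (4/5)
2. 685.714ms @ 4/5 + 685.714ms (4/5)
3. 1371.429ms @ 8/5 + 1371.429ms (8/5)
4. 2742.857ms @ 16/5 + 685.714ms (4/5)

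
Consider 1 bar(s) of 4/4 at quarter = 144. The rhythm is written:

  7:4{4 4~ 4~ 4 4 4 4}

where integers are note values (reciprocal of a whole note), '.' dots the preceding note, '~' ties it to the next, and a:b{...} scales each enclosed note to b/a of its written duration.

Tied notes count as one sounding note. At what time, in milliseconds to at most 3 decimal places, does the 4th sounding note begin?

1. 0.0ms @ 0 + 238.095ms (4/7)
2. 238.095ms @ 4/7 + 714.286ms (12/7)
3. 952.381ms @ 16/7 + 238.095ms (4/7)
4. 1190.476ms @ 20/7 + 238.095ms (4/7)
5. 1428.571ms @ 24/7 + 238.095ms (4/7)

note 4 onset = 20/7b = 1190.476ms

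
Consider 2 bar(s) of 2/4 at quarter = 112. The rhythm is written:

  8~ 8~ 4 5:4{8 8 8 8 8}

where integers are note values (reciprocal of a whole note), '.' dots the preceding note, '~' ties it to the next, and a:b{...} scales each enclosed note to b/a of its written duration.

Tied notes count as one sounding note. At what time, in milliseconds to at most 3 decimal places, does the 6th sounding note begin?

1. 0.0ms @ 0 + 1071.429ms (2)
2. 1071.429ms @ 2 + 214.286ms (2/5)
3. 1285.714ms @ 12/5 + 214.286ms (2/5)
4. 1500.0ms @ 14/5 + 214.286ms (2/5)
5. 1714.286ms @ 16/5 + 214.286ms (2/5)
6. 1928.571ms @ 18/5 + 214.286ms (2/5)

note 6 onset = 18/5b = 1928.571ms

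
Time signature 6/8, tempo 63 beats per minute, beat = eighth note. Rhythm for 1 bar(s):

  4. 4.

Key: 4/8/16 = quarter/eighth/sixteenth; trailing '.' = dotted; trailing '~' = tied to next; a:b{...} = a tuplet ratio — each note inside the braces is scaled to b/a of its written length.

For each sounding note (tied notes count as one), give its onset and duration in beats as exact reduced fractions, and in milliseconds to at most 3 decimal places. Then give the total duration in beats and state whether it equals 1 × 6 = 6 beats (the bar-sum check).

1) 0.0ms=0b +2857.143ms=3b
2) 2857.143ms=3b +2857.143ms=3b
Σ=6b of 6 (63bpm 6/8) — PASS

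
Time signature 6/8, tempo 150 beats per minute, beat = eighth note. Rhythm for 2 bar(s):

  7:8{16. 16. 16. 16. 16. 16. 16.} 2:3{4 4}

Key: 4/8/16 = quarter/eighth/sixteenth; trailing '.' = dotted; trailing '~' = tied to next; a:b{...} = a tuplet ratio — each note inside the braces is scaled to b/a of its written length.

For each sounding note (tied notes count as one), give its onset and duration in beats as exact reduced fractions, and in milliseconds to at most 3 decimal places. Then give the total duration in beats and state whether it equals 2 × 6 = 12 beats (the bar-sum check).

1) 0.0ms=0b +342.857ms=6/7b
2) 342.857ms=6/7b +342.857ms=6/7b
3) 685.714ms=12/7b +342.857ms=6/7b
4) 1028.571ms=18/7b +342.857ms=6/7b
5) 1371.429ms=24/7b +342.857ms=6/7b
6) 1714.286ms=30/7b +342.857ms=6/7b
7) 2057.143ms=36/7b +342.857ms=6/7b
8) 2400.0ms=6b +1200.0ms=3b
9) 3600.0ms=9b +1200.0ms=3b
Σ=12b of 12 (150bpm 6/8) — PASS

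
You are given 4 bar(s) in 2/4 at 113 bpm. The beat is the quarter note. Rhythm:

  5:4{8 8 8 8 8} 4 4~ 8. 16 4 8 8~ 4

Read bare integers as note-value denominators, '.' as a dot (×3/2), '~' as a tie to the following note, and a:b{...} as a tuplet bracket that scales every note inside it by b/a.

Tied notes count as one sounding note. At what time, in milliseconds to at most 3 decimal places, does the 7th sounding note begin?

note 7 onset = 3b = 1592.92ms

1. 0.0ms @ 0 + 212.389ms (2/5)
2. 212.389ms @ 2/5 + 212.389ms (2/5)
3. 424.779ms @ 4/5 + 212.389ms (2/5)
4. 637.168ms @ 6/5 + 212.389ms (2/5)
5. 849.558ms @ 8/5 + 212.389ms (2/5)
6. 1061.947ms @ 2 + 530.973ms (1)
7. 1592.92ms @ 3 + 929.204ms (7/4)
8. 2522.124ms @ 19/4 + 132.743ms (1/4)
9. 2654.867ms @ 5 + 530.973ms (1)
10. 3185.841ms @ 6 + 265.487ms (1/2)
11. 3451.327ms @ 13/2 + 796.46ms (3/2)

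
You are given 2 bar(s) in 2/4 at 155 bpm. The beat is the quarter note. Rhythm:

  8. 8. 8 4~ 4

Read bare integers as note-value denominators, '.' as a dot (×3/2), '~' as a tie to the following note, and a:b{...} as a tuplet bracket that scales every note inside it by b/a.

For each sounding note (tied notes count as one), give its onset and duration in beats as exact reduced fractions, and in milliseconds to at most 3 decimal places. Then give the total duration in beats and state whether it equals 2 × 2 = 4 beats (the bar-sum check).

1) 0.0ms=0b +290.323ms=3/4b
2) 290.323ms=3/4b +290.323ms=3/4b
3) 580.645ms=3/2b +193.548ms=1/2b
4) 774.194ms=2b +774.194ms=2b
Σ=4b of 4 (155bpm 2/4) — PASS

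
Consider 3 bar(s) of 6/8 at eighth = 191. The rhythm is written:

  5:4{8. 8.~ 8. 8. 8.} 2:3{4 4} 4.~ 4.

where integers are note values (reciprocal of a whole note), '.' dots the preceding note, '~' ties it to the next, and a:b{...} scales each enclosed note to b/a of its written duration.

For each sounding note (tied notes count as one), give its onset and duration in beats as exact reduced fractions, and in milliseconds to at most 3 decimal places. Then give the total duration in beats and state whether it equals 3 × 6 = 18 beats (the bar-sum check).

1) 0.0ms=0b +376.963ms=6/5b
2) 376.963ms=6/5b +753.927ms=12/5b
3) 1130.89ms=18/5b +376.963ms=6/5b
4) 1507.853ms=24/5b +376.963ms=6/5b
5) 1884.817ms=6b +942.408ms=3b
6) 2827.225ms=9b +942.408ms=3b
7) 3769.634ms=12b +1884.817ms=6b
Σ=18b of 18 (191bpm 6/8) — PASS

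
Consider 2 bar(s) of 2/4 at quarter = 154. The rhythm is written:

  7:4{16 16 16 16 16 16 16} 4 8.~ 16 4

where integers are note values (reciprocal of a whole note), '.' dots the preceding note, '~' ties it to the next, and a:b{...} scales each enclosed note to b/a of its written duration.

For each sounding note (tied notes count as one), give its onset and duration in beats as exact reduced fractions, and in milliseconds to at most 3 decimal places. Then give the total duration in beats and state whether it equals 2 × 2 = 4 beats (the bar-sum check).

1) 0.0ms=0b +55.659ms=1/7b
2) 55.659ms=1/7b +55.659ms=1/7b
3) 111.317ms=2/7b +55.659ms=1/7b
4) 166.976ms=3/7b +55.659ms=1/7b
5) 222.635ms=4/7b +55.659ms=1/7b
6) 278.293ms=5/7b +55.659ms=1/7b
7) 333.952ms=6/7b +55.659ms=1/7b
8) 389.61ms=1b +389.61ms=1b
9) 779.221ms=2b +389.61ms=1b
10) 1168.831ms=3b +389.61ms=1b
Σ=4b of 4 (154bpm 2/4) — PASS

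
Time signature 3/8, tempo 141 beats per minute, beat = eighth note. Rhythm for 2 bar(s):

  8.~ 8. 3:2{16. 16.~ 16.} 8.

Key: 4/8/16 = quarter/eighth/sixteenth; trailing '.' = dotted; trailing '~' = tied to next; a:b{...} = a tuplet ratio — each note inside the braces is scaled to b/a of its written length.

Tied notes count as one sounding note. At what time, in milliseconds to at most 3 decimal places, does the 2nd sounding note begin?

1. 0.0ms @ 0 + 1276.596ms (3)
2. 1276.596ms @ 3 + 212.766ms (1/2)
3. 1489.362ms @ 7/2 + 425.532ms (1)
4. 1914.894ms @ 9/2 + 638.298ms (3/2)

note 2 onset = 3b = 1276.596ms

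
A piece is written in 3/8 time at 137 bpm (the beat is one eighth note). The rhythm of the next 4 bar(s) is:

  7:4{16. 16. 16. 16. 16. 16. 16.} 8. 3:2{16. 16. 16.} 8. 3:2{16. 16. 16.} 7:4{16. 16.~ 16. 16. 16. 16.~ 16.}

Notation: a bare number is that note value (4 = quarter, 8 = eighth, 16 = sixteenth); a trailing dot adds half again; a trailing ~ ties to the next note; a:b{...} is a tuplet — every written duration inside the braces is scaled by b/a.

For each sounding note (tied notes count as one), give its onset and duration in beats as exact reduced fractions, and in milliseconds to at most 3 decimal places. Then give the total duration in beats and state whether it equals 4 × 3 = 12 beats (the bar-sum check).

1) 0.0ms=0b +187.696ms=3/7b
2) 187.696ms=3/7b +187.696ms=3/7b
3) 375.391ms=6/7b +187.696ms=3/7b
4) 563.087ms=9/7b +187.696ms=3/7b
5) 750.782ms=12/7b +187.696ms=3/7b
6) 938.478ms=15/7b +187.696ms=3/7b
7) 1126.173ms=18/7b +187.696ms=3/7b
8) 1313.869ms=3b +656.934ms=3/2b
9) 1970.803ms=9/2b +218.978ms=1/2b
10) 2189.781ms=5b +218.978ms=1/2b
11) 2408.759ms=11/2b +218.978ms=1/2b
12) 2627.737ms=6b +656.934ms=3/2b
13) 3284.672ms=15/2b +218.978ms=1/2b
14) 3503.65ms=8b +218.978ms=1/2b
15) 3722.628ms=17/2b +218.978ms=1/2b
16) 3941.606ms=9b +187.696ms=3/7b
17) 4129.301ms=66/7b +375.391ms=6/7b
18) 4504.692ms=72/7b +187.696ms=3/7b
19) 4692.388ms=75/7b +187.696ms=3/7b
20) 4880.083ms=78/7b +375.391ms=6/7b
Σ=12b of 12 (137bpm 3/8) — PASS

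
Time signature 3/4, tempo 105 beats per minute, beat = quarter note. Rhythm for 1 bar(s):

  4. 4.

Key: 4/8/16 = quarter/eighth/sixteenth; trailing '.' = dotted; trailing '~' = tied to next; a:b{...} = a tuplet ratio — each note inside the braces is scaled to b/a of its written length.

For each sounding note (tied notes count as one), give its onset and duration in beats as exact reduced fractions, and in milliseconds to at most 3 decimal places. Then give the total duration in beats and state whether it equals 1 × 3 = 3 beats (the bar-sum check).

1) 0.0ms=0b +857.143ms=3/2b
2) 857.143ms=3/2b +857.143ms=3/2b
Σ=3b of 3 (105bpm 3/4) — PASS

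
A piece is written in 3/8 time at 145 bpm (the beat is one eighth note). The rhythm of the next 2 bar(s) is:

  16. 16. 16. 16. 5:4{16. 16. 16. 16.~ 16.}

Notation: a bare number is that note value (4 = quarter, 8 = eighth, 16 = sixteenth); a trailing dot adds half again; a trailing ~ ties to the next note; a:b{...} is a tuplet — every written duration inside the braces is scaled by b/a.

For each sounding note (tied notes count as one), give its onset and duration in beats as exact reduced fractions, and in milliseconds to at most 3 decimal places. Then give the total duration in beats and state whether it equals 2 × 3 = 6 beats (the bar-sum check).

1) 0.0ms=0b +310.345ms=3/4b
2) 310.345ms=3/4b +310.345ms=3/4b
3) 620.69ms=3/2b +310.345ms=3/4b
4) 931.034ms=9/4b +310.345ms=3/4b
5) 1241.379ms=3b +248.276ms=3/5b
6) 1489.655ms=18/5b +248.276ms=3/5b
7) 1737.931ms=21/5b +248.276ms=3/5b
8) 1986.207ms=24/5b +496.552ms=6/5b
Σ=6b of 6 (145bpm 3/8) — PASS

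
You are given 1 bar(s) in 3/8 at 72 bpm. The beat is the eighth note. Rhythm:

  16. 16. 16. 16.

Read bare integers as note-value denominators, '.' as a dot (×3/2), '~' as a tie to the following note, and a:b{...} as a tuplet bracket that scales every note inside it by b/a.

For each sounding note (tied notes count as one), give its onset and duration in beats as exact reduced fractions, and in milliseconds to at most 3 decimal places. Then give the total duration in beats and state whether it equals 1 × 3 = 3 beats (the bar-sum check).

1) 0.0ms=0b +625.0ms=3/4b
2) 625.0ms=3/4b +625.0ms=3/4b
3) 1250.0ms=3/2b +625.0ms=3/4b
4) 1875.0ms=9/4b +625.0ms=3/4b
Σ=3b of 3 (72bpm 3/8) — PASS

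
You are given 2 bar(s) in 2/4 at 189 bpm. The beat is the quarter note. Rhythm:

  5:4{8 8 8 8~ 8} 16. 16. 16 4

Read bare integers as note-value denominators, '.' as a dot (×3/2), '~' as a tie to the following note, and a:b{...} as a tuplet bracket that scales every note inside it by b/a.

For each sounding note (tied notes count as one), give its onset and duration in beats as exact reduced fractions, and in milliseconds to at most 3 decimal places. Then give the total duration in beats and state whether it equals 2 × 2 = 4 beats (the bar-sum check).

1) 0.0ms=0b +126.984ms=2/5b
2) 126.984ms=2/5b +126.984ms=2/5b
3) 253.968ms=4/5b +126.984ms=2/5b
4) 380.952ms=6/5b +253.968ms=4/5b
5) 634.921ms=2b +119.048ms=3/8b
6) 753.968ms=19/8b +119.048ms=3/8b
7) 873.016ms=11/4b +79.365ms=1/4b
8) 952.381ms=3b +317.46ms=1b
Σ=4b of 4 (189bpm 2/4) — PASS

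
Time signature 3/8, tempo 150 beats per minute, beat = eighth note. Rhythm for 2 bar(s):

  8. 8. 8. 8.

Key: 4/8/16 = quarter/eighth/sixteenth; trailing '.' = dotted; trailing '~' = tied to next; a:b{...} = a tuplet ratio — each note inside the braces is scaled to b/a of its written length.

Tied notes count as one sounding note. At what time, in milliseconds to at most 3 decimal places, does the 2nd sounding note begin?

1. 0.0ms @ 0 + 600.0ms (3/2)
2. 600.0ms @ 3/2 + 600.0ms (3/2)
3. 1200.0ms @ 3 + 600.0ms (3/2)
4. 1800.0ms @ 9/2 + 600.0ms (3/2)

note 2 onset = 3/2b = 600.0ms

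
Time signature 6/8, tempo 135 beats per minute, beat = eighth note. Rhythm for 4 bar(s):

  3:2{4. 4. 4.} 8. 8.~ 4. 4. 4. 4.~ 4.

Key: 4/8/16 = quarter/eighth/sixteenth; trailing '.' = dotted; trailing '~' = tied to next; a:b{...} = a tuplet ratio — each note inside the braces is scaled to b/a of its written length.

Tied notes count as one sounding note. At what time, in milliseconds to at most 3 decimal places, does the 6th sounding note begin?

note 6 onset = 12b = 5333.333ms

1. 0.0ms @ 0 + 888.889ms (2)
2. 888.889ms @ 2 + 888.889ms (2)
3. 1777.778ms @ 4 + 888.889ms (2)
4. 2666.667ms @ 6 + 666.667ms (3/2)
5. 3333.333ms @ 15/2 + 2000.0ms (9/2)
6. 5333.333ms @ 12 + 1333.333ms (3)
7. 6666.667ms @ 15 + 1333.333ms (3)
8. 8000.0ms @ 18 + 2666.667ms (6)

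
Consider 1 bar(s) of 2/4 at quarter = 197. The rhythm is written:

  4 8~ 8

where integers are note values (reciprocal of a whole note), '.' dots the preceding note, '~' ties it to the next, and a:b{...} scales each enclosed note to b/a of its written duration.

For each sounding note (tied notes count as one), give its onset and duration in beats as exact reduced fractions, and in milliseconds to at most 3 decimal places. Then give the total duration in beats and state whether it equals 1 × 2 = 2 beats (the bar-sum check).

1) 0.0ms=0b +304.569ms=1b
2) 304.569ms=1b +304.569ms=1b
Σ=2b of 2 (197bpm 2/4) — PASS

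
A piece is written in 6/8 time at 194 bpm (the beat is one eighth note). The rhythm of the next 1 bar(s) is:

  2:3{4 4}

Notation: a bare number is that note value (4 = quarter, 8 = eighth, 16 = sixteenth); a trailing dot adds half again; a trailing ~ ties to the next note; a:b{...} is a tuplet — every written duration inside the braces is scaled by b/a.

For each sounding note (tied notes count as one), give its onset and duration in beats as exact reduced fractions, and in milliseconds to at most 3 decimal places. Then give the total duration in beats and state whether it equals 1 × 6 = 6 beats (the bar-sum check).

1) 0.0ms=0b +927.835ms=3b
2) 927.835ms=3b +927.835ms=3b
Σ=6b of 6 (194bpm 6/8) — PASS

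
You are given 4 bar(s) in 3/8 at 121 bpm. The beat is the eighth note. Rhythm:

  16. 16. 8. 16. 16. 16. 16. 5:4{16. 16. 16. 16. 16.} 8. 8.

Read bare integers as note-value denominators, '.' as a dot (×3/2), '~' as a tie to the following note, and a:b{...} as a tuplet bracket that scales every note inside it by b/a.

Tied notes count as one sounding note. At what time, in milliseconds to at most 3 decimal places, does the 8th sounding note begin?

1. 0.0ms @ 0 + 371.901ms (3/4)
2. 371.901ms @ 3/4 + 371.901ms (3/4)
3. 743.802ms @ 3/2 + 743.802ms (3/2)
4. 1487.603ms @ 3 + 371.901ms (3/4)
5. 1859.504ms @ 15/4 + 371.901ms (3/4)
6. 2231.405ms @ 9/2 + 371.901ms (3/4)
7. 2603.306ms @ 21/4 + 371.901ms (3/4)
8. 2975.207ms @ 6 + 297.521ms (3/5)
9. 3272.727ms @ 33/5 + 297.521ms (3/5)
10. 3570.248ms @ 36/5 + 297.521ms (3/5)
11. 3867.769ms @ 39/5 + 297.521ms (3/5)
12. 4165.289ms @ 42/5 + 297.521ms (3/5)
13. 4462.81ms @ 9 + 743.802ms (3/2)
14. 5206.612ms @ 21/2 + 743.802ms (3/2)

note 8 onset = 6b = 2975.207ms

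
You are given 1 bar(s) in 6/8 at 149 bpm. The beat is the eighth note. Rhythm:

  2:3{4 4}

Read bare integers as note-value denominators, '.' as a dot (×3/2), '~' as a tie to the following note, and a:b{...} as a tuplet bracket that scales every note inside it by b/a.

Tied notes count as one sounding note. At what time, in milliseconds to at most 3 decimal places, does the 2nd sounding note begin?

note 2 onset = 3b = 1208.054ms

1. 0.0ms @ 0 + 1208.054ms (3)
2. 1208.054ms @ 3 + 1208.054ms (3)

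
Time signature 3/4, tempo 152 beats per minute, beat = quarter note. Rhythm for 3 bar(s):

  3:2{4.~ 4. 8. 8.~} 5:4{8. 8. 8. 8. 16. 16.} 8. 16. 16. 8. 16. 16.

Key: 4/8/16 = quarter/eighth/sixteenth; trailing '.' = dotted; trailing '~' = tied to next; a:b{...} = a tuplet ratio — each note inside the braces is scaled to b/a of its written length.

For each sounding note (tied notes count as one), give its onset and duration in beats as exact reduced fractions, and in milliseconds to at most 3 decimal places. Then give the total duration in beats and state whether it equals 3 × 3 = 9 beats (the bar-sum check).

1) 0.0ms=0b +789.474ms=2b
2) 789.474ms=2b +197.368ms=1/2b
3) 986.842ms=5/2b +434.211ms=11/10b
4) 1421.053ms=18/5b +236.842ms=3/5b
5) 1657.895ms=21/5b +236.842ms=3/5b
6) 1894.737ms=24/5b +236.842ms=3/5b
7) 2131.579ms=27/5b +118.421ms=3/10b
8) 2250.0ms=57/10b +118.421ms=3/10b
9) 2368.421ms=6b +296.053ms=3/4b
10) 2664.474ms=27/4b +148.026ms=3/8b
11) 2812.5ms=57/8b +148.026ms=3/8b
12) 2960.526ms=15/2b +296.053ms=3/4b
13) 3256.579ms=33/4b +148.026ms=3/8b
14) 3404.605ms=69/8b +148.026ms=3/8b
Σ=9b of 9 (152bpm 3/4) — PASS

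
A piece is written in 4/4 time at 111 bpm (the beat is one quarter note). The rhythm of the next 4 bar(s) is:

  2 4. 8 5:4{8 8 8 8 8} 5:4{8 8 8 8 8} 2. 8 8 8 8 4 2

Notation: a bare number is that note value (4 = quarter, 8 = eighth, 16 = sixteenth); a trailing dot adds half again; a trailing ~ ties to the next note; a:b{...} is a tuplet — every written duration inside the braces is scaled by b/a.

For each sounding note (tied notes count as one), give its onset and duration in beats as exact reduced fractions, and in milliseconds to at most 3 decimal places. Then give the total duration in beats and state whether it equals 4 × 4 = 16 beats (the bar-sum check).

1) 0.0ms=0b +1081.081ms=2b
2) 1081.081ms=2b +810.811ms=3/2b
3) 1891.892ms=7/2b +270.27ms=1/2b
4) 2162.162ms=4b +216.216ms=2/5b
5) 2378.378ms=22/5b +216.216ms=2/5b
6) 2594.595ms=24/5b +216.216ms=2/5b
7) 2810.811ms=26/5b +216.216ms=2/5b
8) 3027.027ms=28/5b +216.216ms=2/5b
9) 3243.243ms=6b +216.216ms=2/5b
10) 3459.459ms=32/5b +216.216ms=2/5b
11) 3675.676ms=34/5b +216.216ms=2/5b
12) 3891.892ms=36/5b +216.216ms=2/5b
13) 4108.108ms=38/5b +216.216ms=2/5b
14) 4324.324ms=8b +1621.622ms=3b
15) 5945.946ms=11b +270.27ms=1/2b
16) 6216.216ms=23/2b +270.27ms=1/2b
17) 6486.486ms=12b +270.27ms=1/2b
18) 6756.757ms=25/2b +270.27ms=1/2b
19) 7027.027ms=13b +540.541ms=1b
20) 7567.568ms=14b +1081.081ms=2b
Σ=16b of 16 (111bpm 4/4) — PASS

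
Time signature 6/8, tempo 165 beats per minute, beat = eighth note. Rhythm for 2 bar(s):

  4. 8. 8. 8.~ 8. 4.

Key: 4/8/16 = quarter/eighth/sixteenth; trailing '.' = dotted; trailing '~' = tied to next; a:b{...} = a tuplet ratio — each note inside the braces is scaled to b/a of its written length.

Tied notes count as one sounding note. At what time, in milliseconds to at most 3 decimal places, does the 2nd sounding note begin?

note 2 onset = 3b = 1090.909ms

1. 0.0ms @ 0 + 1090.909ms (3)
2. 1090.909ms @ 3 + 545.455ms (3/2)
3. 1636.364ms @ 9/2 + 545.455ms (3/2)
4. 2181.818ms @ 6 + 1090.909ms (3)
5. 3272.727ms @ 9 + 1090.909ms (3)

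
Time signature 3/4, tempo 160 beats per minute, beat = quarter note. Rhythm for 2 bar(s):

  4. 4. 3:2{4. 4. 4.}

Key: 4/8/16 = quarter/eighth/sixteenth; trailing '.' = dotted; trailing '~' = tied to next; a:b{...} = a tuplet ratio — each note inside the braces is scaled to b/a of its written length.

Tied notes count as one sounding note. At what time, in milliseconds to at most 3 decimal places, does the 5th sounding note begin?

1. 0.0ms @ 0 + 562.5ms (3/2)
2. 562.5ms @ 3/2 + 562.5ms (3/2)
3. 1125.0ms @ 3 + 375.0ms (1)
4. 1500.0ms @ 4 + 375.0ms (1)
5. 1875.0ms @ 5 + 375.0ms (1)

note 5 onset = 5b = 1875.0ms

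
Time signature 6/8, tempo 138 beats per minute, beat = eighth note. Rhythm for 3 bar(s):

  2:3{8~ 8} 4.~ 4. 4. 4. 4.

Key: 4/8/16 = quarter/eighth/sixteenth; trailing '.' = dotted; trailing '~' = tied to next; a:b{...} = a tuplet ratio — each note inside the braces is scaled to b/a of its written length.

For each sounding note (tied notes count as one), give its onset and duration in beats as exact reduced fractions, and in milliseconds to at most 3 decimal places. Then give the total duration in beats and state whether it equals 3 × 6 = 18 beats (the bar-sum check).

1) 0.0ms=0b +1304.348ms=3b
2) 1304.348ms=3b +2608.696ms=6b
3) 3913.043ms=9b +1304.348ms=3b
4) 5217.391ms=12b +1304.348ms=3b
5) 6521.739ms=15b +1304.348ms=3b
Σ=18b of 18 (138bpm 6/8) — PASS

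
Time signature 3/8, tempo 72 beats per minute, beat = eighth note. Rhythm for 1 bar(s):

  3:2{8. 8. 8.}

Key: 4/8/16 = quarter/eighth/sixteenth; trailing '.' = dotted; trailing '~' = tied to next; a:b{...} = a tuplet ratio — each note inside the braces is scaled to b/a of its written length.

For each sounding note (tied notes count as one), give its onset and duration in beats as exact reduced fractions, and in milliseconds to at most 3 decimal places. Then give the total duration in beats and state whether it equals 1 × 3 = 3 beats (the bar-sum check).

1) 0.0ms=0b +833.333ms=1b
2) 833.333ms=1b +833.333ms=1b
3) 1666.667ms=2b +833.333ms=1b
Σ=3b of 3 (72bpm 3/8) — PASS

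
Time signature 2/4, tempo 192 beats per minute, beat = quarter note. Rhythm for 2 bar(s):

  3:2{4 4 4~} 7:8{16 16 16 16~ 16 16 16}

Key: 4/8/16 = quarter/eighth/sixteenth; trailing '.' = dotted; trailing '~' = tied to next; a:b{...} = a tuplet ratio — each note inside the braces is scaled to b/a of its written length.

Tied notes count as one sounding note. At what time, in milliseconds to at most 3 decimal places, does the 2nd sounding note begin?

1. 0.0ms @ 0 + 208.333ms (2/3)
2. 208.333ms @ 2/3 + 208.333ms (2/3)
3. 416.667ms @ 4/3 + 297.619ms (20/21)
4. 714.286ms @ 16/7 + 89.286ms (2/7)
5. 803.571ms @ 18/7 + 89.286ms (2/7)
6. 892.857ms @ 20/7 + 178.571ms (4/7)
7. 1071.429ms @ 24/7 + 89.286ms (2/7)
8. 1160.714ms @ 26/7 + 89.286ms (2/7)

note 2 onset = 2/3b = 208.333ms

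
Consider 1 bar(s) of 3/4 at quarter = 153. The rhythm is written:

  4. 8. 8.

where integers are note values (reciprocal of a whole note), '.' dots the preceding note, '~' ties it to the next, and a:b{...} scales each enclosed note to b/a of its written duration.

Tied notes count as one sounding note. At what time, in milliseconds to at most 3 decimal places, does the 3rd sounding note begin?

1. 0.0ms @ 0 + 588.235ms (3/2)
2. 588.235ms @ 3/2 + 294.118ms (3/4)
3. 882.353ms @ 9/4 + 294.118ms (3/4)

note 3 onset = 9/4b = 882.353ms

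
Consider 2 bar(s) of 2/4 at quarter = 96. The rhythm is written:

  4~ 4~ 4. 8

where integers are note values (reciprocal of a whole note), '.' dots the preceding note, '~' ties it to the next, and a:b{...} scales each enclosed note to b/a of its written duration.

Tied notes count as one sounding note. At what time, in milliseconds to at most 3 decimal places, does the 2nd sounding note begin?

1. 0.0ms @ 0 + 2187.5ms (7/2)
2. 2187.5ms @ 7/2 + 312.5ms (1/2)

note 2 onset = 7/2b = 2187.5ms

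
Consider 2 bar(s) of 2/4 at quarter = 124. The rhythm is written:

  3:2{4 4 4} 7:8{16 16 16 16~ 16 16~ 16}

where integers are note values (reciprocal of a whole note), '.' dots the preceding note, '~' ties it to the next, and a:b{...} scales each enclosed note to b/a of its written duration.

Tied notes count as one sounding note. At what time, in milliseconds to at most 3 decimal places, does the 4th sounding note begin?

1. 0.0ms @ 0 + 322.581ms (2/3)
2. 322.581ms @ 2/3 + 322.581ms (2/3)
3. 645.161ms @ 4/3 + 322.581ms (2/3)
4. 967.742ms @ 2 + 138.249ms (2/7)
5. 1105.991ms @ 16/7 + 138.249ms (2/7)
6. 1244.24ms @ 18/7 + 138.249ms (2/7)
7. 1382.488ms @ 20/7 + 276.498ms (4/7)
8. 1658.986ms @ 24/7 + 276.498ms (4/7)

note 4 onset = 2b = 967.742ms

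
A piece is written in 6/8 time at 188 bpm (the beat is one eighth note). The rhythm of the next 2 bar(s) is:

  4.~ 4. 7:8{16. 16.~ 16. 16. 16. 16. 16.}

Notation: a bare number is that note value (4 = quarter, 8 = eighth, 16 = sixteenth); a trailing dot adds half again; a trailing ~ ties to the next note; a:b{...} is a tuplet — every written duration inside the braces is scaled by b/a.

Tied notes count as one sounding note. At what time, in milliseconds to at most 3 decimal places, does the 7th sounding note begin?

note 7 onset = 78/7b = 3556.231ms

1. 0.0ms @ 0 + 1914.894ms (6)
2. 1914.894ms @ 6 + 273.556ms (6/7)
3. 2188.45ms @ 48/7 + 547.112ms (12/7)
4. 2735.562ms @ 60/7 + 273.556ms (6/7)
5. 3009.119ms @ 66/7 + 273.556ms (6/7)
6. 3282.675ms @ 72/7 + 273.556ms (6/7)
7. 3556.231ms @ 78/7 + 273.556ms (6/7)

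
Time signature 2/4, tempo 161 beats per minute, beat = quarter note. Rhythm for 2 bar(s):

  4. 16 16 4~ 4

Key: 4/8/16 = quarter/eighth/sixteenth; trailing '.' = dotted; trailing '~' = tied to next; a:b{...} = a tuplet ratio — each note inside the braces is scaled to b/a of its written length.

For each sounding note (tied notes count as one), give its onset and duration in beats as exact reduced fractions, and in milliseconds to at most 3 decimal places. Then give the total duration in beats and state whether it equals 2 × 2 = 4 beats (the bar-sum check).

1) 0.0ms=0b +559.006ms=3/2b
2) 559.006ms=3/2b +93.168ms=1/4b
3) 652.174ms=7/4b +93.168ms=1/4b
4) 745.342ms=2b +745.342ms=2b
Σ=4b of 4 (161bpm 2/4) — PASS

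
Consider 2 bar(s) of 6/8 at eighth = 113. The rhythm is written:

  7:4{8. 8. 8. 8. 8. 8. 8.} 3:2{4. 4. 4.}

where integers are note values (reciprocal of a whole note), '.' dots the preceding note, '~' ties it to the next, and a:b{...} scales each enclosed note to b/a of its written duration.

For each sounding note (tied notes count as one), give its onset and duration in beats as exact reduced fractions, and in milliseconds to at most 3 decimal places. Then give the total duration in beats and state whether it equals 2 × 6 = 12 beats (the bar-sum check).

1) 0.0ms=0b +455.12ms=6/7b
2) 455.12ms=6/7b +455.12ms=6/7b
3) 910.24ms=12/7b +455.12ms=6/7b
4) 1365.36ms=18/7b +455.12ms=6/7b
5) 1820.48ms=24/7b +455.12ms=6/7b
6) 2275.601ms=30/7b +455.12ms=6/7b
7) 2730.721ms=36/7b +455.12ms=6/7b
8) 3185.841ms=6b +1061.947ms=2b
9) 4247.788ms=8b +1061.947ms=2b
10) 5309.735ms=10b +1061.947ms=2b
Σ=12b of 12 (113bpm 6/8) — PASS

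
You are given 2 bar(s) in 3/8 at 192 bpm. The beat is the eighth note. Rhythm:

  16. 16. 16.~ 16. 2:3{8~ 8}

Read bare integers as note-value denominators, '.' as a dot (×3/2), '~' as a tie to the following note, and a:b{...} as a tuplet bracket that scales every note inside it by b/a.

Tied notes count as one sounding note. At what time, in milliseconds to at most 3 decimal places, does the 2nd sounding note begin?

note 2 onset = 3/4b = 234.375ms

1. 0.0ms @ 0 + 234.375ms (3/4)
2. 234.375ms @ 3/4 + 234.375ms (3/4)
3. 468.75ms @ 3/2 + 468.75ms (3/2)
4. 937.5ms @ 3 + 937.5ms (3)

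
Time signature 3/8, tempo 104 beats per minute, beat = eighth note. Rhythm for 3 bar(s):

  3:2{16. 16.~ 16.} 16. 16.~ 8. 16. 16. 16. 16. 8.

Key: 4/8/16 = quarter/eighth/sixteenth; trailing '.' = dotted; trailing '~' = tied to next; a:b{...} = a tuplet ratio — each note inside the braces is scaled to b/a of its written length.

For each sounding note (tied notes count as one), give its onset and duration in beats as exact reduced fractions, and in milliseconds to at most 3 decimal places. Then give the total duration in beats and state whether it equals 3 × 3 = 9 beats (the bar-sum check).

1) 0.0ms=0b +288.462ms=1/2b
2) 288.462ms=1/2b +576.923ms=1b
3) 865.385ms=3/2b +432.692ms=3/4b
4) 1298.077ms=9/4b +1298.077ms=9/4b
5) 2596.154ms=9/2b +432.692ms=3/4b
6) 3028.846ms=21/4b +432.692ms=3/4b
7) 3461.538ms=6b +432.692ms=3/4b
8) 3894.231ms=27/4b +432.692ms=3/4b
9) 4326.923ms=15/2b +865.385ms=3/2b
Σ=9b of 9 (104bpm 3/8) — PASS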